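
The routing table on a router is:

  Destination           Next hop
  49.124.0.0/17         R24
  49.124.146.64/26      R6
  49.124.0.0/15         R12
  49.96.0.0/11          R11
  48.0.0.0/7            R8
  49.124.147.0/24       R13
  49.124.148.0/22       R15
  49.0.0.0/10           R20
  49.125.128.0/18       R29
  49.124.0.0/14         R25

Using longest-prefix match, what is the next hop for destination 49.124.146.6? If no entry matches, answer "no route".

R12

Routes whose prefix contains 49.124.146.6:
  48.0.0.0/7 (48.0.0.0 - 49.255.255.255) -> R8
  49.96.0.0/11 (49.96.0.0 - 49.127.255.255) -> R11
  49.124.0.0/14 (49.124.0.0 - 49.127.255.255) -> R25
  49.124.0.0/15 (49.124.0.0 - 49.125.255.255) -> R12
More-specific entries that do NOT match:
  49.124.146.64/26 (49.124.146.64 - 49.124.146.127) does not contain 49.124.146.6
  49.124.147.0/24 (49.124.147.0 - 49.124.147.255) does not contain 49.124.146.6
  49.124.148.0/22 (49.124.148.0 - 49.124.151.255) does not contain 49.124.146.6
  49.125.128.0/18 (49.125.128.0 - 49.125.191.255) does not contain 49.124.146.6
  49.124.0.0/17 (49.124.0.0 - 49.124.127.255) does not contain 49.124.146.6
Longest matching prefix is /15 -> next hop R12.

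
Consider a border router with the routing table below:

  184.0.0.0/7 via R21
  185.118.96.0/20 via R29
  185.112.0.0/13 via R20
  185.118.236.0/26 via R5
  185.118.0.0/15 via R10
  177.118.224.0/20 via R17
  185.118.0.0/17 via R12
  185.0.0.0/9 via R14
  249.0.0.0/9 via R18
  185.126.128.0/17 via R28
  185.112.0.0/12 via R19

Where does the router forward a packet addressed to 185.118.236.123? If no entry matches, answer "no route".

R10

Routes whose prefix contains 185.118.236.123:
  184.0.0.0/7 (184.0.0.0 - 185.255.255.255) -> R21
  185.0.0.0/9 (185.0.0.0 - 185.127.255.255) -> R14
  185.112.0.0/12 (185.112.0.0 - 185.127.255.255) -> R19
  185.112.0.0/13 (185.112.0.0 - 185.119.255.255) -> R20
  185.118.0.0/15 (185.118.0.0 - 185.119.255.255) -> R10
More-specific entries that do NOT match:
  185.118.236.0/26 (185.118.236.0 - 185.118.236.63) does not contain 185.118.236.123
  185.118.96.0/20 (185.118.96.0 - 185.118.111.255) does not contain 185.118.236.123
  177.118.224.0/20 (177.118.224.0 - 177.118.239.255) does not contain 185.118.236.123
  185.118.0.0/17 (185.118.0.0 - 185.118.127.255) does not contain 185.118.236.123
  185.126.128.0/17 (185.126.128.0 - 185.126.255.255) does not contain 185.118.236.123
Longest matching prefix is /15 -> next hop R10.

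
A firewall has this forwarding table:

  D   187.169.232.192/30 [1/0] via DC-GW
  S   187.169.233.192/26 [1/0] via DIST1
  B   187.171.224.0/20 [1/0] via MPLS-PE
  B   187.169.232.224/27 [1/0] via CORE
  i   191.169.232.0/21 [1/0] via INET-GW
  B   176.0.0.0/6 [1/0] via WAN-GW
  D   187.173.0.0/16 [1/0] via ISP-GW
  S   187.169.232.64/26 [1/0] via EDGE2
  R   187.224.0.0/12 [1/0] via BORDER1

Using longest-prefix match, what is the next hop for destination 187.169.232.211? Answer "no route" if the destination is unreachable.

No entry's prefix contains 187.169.232.211; there is no default route.

no route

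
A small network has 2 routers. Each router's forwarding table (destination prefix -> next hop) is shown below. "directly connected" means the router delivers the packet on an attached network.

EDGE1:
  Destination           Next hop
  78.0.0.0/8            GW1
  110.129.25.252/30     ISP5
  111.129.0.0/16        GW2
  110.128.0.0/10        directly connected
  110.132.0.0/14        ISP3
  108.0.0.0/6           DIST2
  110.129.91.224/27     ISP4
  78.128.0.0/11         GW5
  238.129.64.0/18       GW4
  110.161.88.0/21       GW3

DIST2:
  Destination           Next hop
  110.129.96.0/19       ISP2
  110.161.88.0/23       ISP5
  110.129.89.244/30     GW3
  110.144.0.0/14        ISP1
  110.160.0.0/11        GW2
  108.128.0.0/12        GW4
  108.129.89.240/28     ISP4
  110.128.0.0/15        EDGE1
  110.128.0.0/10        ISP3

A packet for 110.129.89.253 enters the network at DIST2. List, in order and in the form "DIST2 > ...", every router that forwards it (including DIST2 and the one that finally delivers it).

DIST2 > EDGE1

At DIST2: longest match for 110.129.89.253 is 110.128.0.0/15 -> EDGE1
At EDGE1: longest match for 110.129.89.253 is 110.128.0.0/10 -> directly connected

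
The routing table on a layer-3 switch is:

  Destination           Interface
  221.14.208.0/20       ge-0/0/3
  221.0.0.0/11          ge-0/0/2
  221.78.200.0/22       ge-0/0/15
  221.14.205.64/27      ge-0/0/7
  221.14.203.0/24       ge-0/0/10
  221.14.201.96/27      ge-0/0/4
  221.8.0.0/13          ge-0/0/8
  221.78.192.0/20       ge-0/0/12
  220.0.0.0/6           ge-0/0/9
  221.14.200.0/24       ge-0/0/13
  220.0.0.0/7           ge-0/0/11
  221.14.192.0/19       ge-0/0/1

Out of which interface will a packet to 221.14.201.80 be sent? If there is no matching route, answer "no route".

Routes whose prefix contains 221.14.201.80:
  220.0.0.0/6 (220.0.0.0 - 223.255.255.255) -> ge-0/0/9
  220.0.0.0/7 (220.0.0.0 - 221.255.255.255) -> ge-0/0/11
  221.0.0.0/11 (221.0.0.0 - 221.31.255.255) -> ge-0/0/2
  221.8.0.0/13 (221.8.0.0 - 221.15.255.255) -> ge-0/0/8
  221.14.192.0/19 (221.14.192.0 - 221.14.223.255) -> ge-0/0/1
More-specific entries that do NOT match:
  221.14.205.64/27 (221.14.205.64 - 221.14.205.95) does not contain 221.14.201.80
  221.14.201.96/27 (221.14.201.96 - 221.14.201.127) does not contain 221.14.201.80
  221.14.203.0/24 (221.14.203.0 - 221.14.203.255) does not contain 221.14.201.80
  221.14.200.0/24 (221.14.200.0 - 221.14.200.255) does not contain 221.14.201.80
  221.78.200.0/22 (221.78.200.0 - 221.78.203.255) does not contain 221.14.201.80
  221.14.208.0/20 (221.14.208.0 - 221.14.223.255) does not contain 221.14.201.80
  221.78.192.0/20 (221.78.192.0 - 221.78.207.255) does not contain 221.14.201.80
Longest matching prefix is /19 -> interface ge-0/0/1.

ge-0/0/1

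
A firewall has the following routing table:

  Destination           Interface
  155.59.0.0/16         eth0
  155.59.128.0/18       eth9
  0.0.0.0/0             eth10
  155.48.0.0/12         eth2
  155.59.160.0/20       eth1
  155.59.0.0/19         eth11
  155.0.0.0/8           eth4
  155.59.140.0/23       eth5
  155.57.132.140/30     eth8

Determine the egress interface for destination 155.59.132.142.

eth9

Routes whose prefix contains 155.59.132.142:
  0.0.0.0/0 (default, matches everything) -> eth10
  155.0.0.0/8 (155.0.0.0 - 155.255.255.255) -> eth4
  155.48.0.0/12 (155.48.0.0 - 155.63.255.255) -> eth2
  155.59.0.0/16 (155.59.0.0 - 155.59.255.255) -> eth0
  155.59.128.0/18 (155.59.128.0 - 155.59.191.255) -> eth9
More-specific entries that do NOT match:
  155.57.132.140/30 (155.57.132.140 - 155.57.132.143) does not contain 155.59.132.142
  155.59.140.0/23 (155.59.140.0 - 155.59.141.255) does not contain 155.59.132.142
  155.59.160.0/20 (155.59.160.0 - 155.59.175.255) does not contain 155.59.132.142
  155.59.0.0/19 (155.59.0.0 - 155.59.31.255) does not contain 155.59.132.142
Longest matching prefix is /18 -> interface eth9.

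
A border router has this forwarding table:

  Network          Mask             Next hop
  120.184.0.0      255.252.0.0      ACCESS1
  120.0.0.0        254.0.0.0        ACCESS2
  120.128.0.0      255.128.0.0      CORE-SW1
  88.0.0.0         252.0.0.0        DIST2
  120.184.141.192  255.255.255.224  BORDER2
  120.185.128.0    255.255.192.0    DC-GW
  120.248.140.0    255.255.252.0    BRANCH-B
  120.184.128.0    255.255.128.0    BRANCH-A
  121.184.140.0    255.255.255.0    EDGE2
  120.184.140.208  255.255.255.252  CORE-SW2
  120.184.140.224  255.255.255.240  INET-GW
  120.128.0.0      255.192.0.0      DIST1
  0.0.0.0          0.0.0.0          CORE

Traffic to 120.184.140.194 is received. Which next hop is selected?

BRANCH-A

Routes whose prefix contains 120.184.140.194:
  0.0.0.0/0 (default, matches everything) -> CORE
  120.0.0.0/7 (120.0.0.0 - 121.255.255.255) -> ACCESS2
  120.128.0.0/9 (120.128.0.0 - 120.255.255.255) -> CORE-SW1
  120.128.0.0/10 (120.128.0.0 - 120.191.255.255) -> DIST1
  120.184.0.0/14 (120.184.0.0 - 120.187.255.255) -> ACCESS1
  120.184.128.0/17 (120.184.128.0 - 120.184.255.255) -> BRANCH-A
More-specific entries that do NOT match:
  120.184.140.208/30 (120.184.140.208 - 120.184.140.211) does not contain 120.184.140.194
  120.184.140.224/28 (120.184.140.224 - 120.184.140.239) does not contain 120.184.140.194
  120.184.141.192/27 (120.184.141.192 - 120.184.141.223) does not contain 120.184.140.194
  121.184.140.0/24 (121.184.140.0 - 121.184.140.255) does not contain 120.184.140.194
  120.248.140.0/22 (120.248.140.0 - 120.248.143.255) does not contain 120.184.140.194
  120.185.128.0/18 (120.185.128.0 - 120.185.191.255) does not contain 120.184.140.194
Longest matching prefix is /17 -> next hop BRANCH-A.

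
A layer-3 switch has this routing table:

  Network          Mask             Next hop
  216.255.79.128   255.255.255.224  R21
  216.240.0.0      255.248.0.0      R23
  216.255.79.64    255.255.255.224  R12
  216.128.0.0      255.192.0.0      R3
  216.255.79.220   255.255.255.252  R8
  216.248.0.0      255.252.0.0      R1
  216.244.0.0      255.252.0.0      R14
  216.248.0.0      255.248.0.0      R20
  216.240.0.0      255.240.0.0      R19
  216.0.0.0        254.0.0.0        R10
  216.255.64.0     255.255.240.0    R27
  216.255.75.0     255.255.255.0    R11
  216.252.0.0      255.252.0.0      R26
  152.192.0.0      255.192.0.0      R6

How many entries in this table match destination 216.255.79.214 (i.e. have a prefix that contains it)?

5

Prefixes containing 216.255.79.214:
  216.0.0.0/7 (216.0.0.0 - 217.255.255.255)
  216.240.0.0/12 (216.240.0.0 - 216.255.255.255)
  216.248.0.0/13 (216.248.0.0 - 216.255.255.255)
  216.252.0.0/14 (216.252.0.0 - 216.255.255.255)
  216.255.64.0/20 (216.255.64.0 - 216.255.79.255)
Total matching entries: 5.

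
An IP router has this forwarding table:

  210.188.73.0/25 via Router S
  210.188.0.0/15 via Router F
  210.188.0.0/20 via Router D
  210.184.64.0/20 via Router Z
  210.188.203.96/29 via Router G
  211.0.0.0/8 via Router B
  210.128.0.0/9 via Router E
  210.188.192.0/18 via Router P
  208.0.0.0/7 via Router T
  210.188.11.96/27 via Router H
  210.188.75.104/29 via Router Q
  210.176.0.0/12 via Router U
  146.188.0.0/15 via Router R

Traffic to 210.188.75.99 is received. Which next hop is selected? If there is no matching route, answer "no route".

Routes whose prefix contains 210.188.75.99:
  210.128.0.0/9 (210.128.0.0 - 210.255.255.255) -> Router E
  210.176.0.0/12 (210.176.0.0 - 210.191.255.255) -> Router U
  210.188.0.0/15 (210.188.0.0 - 210.189.255.255) -> Router F
More-specific entries that do NOT match:
  210.188.203.96/29 (210.188.203.96 - 210.188.203.103) does not contain 210.188.75.99
  210.188.75.104/29 (210.188.75.104 - 210.188.75.111) does not contain 210.188.75.99
  210.188.11.96/27 (210.188.11.96 - 210.188.11.127) does not contain 210.188.75.99
  210.188.73.0/25 (210.188.73.0 - 210.188.73.127) does not contain 210.188.75.99
  210.188.0.0/20 (210.188.0.0 - 210.188.15.255) does not contain 210.188.75.99
  210.184.64.0/20 (210.184.64.0 - 210.184.79.255) does not contain 210.188.75.99
  210.188.192.0/18 (210.188.192.0 - 210.188.255.255) does not contain 210.188.75.99
Longest matching prefix is /15 -> next hop Router F.

Router F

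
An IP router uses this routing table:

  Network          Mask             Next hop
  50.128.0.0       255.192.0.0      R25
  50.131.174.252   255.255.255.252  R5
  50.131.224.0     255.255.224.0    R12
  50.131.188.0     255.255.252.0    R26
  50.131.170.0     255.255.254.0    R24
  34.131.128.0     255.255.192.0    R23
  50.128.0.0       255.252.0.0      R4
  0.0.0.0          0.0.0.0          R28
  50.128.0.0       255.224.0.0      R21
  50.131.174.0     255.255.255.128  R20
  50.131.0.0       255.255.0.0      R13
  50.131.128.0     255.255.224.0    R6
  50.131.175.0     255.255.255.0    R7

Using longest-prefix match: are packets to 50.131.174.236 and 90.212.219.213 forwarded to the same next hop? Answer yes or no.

no

50.131.174.236: longest match 50.131.0.0/16 -> R13
90.212.219.213: longest match 0.0.0.0/0 -> R28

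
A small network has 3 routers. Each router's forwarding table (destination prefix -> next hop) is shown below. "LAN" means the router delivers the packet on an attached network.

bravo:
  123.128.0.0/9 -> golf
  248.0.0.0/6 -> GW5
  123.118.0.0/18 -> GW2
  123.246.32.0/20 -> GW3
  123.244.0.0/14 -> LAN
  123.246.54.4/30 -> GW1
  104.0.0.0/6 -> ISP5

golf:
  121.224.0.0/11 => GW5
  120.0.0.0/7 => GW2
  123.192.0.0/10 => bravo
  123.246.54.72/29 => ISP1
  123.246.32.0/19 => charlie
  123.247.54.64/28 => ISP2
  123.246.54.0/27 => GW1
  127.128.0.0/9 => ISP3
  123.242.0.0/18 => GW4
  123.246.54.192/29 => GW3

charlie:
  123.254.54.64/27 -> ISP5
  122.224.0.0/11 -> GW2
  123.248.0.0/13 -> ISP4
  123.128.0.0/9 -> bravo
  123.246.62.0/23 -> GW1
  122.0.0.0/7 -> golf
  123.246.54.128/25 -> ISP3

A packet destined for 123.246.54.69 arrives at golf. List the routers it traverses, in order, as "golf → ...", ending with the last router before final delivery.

golf → charlie → bravo

At golf: longest match for 123.246.54.69 is 123.246.32.0/19 -> charlie
At charlie: longest match for 123.246.54.69 is 123.128.0.0/9 -> bravo
At bravo: longest match for 123.246.54.69 is 123.244.0.0/14 -> LAN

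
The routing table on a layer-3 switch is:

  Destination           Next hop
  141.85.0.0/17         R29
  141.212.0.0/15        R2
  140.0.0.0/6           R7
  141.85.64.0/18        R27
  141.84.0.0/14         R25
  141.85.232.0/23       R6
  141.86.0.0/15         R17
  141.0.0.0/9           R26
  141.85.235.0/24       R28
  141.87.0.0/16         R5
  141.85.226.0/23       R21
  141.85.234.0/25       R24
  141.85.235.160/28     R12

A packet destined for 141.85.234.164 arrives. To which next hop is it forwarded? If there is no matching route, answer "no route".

R25

Routes whose prefix contains 141.85.234.164:
  140.0.0.0/6 (140.0.0.0 - 143.255.255.255) -> R7
  141.0.0.0/9 (141.0.0.0 - 141.127.255.255) -> R26
  141.84.0.0/14 (141.84.0.0 - 141.87.255.255) -> R25
More-specific entries that do NOT match:
  141.85.235.160/28 (141.85.235.160 - 141.85.235.175) does not contain 141.85.234.164
  141.85.234.0/25 (141.85.234.0 - 141.85.234.127) does not contain 141.85.234.164
  141.85.235.0/24 (141.85.235.0 - 141.85.235.255) does not contain 141.85.234.164
  141.85.232.0/23 (141.85.232.0 - 141.85.233.255) does not contain 141.85.234.164
  141.85.226.0/23 (141.85.226.0 - 141.85.227.255) does not contain 141.85.234.164
  141.85.64.0/18 (141.85.64.0 - 141.85.127.255) does not contain 141.85.234.164
  141.85.0.0/17 (141.85.0.0 - 141.85.127.255) does not contain 141.85.234.164
  141.87.0.0/16 (141.87.0.0 - 141.87.255.255) does not contain 141.85.234.164
  141.212.0.0/15 (141.212.0.0 - 141.213.255.255) does not contain 141.85.234.164
  141.86.0.0/15 (141.86.0.0 - 141.87.255.255) does not contain 141.85.234.164
Longest matching prefix is /14 -> next hop R25.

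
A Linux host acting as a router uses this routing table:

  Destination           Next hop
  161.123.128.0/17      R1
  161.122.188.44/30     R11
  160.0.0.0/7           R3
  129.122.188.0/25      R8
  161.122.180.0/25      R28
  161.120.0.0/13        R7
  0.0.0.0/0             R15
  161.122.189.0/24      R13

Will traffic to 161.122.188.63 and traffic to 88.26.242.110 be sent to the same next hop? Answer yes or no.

161.122.188.63: longest match 161.120.0.0/13 -> R7
88.26.242.110: longest match 0.0.0.0/0 -> R15

no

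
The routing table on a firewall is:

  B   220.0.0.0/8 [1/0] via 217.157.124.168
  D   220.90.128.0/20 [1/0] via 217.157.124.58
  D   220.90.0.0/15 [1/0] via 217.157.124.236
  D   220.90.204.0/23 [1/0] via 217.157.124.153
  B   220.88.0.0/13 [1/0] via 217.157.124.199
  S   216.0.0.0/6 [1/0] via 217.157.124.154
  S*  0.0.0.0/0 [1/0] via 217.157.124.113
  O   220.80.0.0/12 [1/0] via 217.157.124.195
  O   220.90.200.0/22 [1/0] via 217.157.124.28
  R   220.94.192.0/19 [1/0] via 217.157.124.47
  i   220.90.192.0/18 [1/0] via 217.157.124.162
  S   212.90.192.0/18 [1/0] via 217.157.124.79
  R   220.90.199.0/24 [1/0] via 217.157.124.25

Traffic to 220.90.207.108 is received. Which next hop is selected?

217.157.124.162

Routes whose prefix contains 220.90.207.108:
  0.0.0.0/0 (default, matches everything) -> 217.157.124.113
  220.0.0.0/8 (220.0.0.0 - 220.255.255.255) -> 217.157.124.168
  220.80.0.0/12 (220.80.0.0 - 220.95.255.255) -> 217.157.124.195
  220.88.0.0/13 (220.88.0.0 - 220.95.255.255) -> 217.157.124.199
  220.90.0.0/15 (220.90.0.0 - 220.91.255.255) -> 217.157.124.236
  220.90.192.0/18 (220.90.192.0 - 220.90.255.255) -> 217.157.124.162
More-specific entries that do NOT match:
  220.90.199.0/24 (220.90.199.0 - 220.90.199.255) does not contain 220.90.207.108
  220.90.204.0/23 (220.90.204.0 - 220.90.205.255) does not contain 220.90.207.108
  220.90.200.0/22 (220.90.200.0 - 220.90.203.255) does not contain 220.90.207.108
  220.90.128.0/20 (220.90.128.0 - 220.90.143.255) does not contain 220.90.207.108
  220.94.192.0/19 (220.94.192.0 - 220.94.223.255) does not contain 220.90.207.108
Longest matching prefix is /18 -> next hop 217.157.124.162.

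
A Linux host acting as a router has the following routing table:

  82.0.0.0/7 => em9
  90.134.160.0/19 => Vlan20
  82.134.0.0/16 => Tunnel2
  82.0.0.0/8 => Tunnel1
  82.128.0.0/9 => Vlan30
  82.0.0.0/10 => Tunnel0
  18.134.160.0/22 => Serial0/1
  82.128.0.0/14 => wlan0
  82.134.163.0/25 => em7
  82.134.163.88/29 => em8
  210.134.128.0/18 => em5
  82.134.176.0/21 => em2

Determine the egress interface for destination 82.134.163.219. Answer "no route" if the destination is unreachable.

Tunnel2

Routes whose prefix contains 82.134.163.219:
  82.0.0.0/7 (82.0.0.0 - 83.255.255.255) -> em9
  82.0.0.0/8 (82.0.0.0 - 82.255.255.255) -> Tunnel1
  82.128.0.0/9 (82.128.0.0 - 82.255.255.255) -> Vlan30
  82.134.0.0/16 (82.134.0.0 - 82.134.255.255) -> Tunnel2
More-specific entries that do NOT match:
  82.134.163.88/29 (82.134.163.88 - 82.134.163.95) does not contain 82.134.163.219
  82.134.163.0/25 (82.134.163.0 - 82.134.163.127) does not contain 82.134.163.219
  18.134.160.0/22 (18.134.160.0 - 18.134.163.255) does not contain 82.134.163.219
  82.134.176.0/21 (82.134.176.0 - 82.134.183.255) does not contain 82.134.163.219
  90.134.160.0/19 (90.134.160.0 - 90.134.191.255) does not contain 82.134.163.219
  210.134.128.0/18 (210.134.128.0 - 210.134.191.255) does not contain 82.134.163.219
Longest matching prefix is /16 -> interface Tunnel2.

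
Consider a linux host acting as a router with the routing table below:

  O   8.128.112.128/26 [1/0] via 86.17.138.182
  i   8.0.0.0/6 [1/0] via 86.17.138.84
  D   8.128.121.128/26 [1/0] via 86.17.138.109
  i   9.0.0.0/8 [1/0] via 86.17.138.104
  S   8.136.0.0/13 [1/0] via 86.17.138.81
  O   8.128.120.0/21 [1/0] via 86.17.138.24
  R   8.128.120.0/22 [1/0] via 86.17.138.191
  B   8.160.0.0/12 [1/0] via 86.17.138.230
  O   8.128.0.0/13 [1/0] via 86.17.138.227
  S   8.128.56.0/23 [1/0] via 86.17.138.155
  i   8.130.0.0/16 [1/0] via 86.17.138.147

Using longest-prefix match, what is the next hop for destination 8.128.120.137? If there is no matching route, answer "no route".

86.17.138.191

Routes whose prefix contains 8.128.120.137:
  8.0.0.0/6 (8.0.0.0 - 11.255.255.255) -> 86.17.138.84
  8.128.0.0/13 (8.128.0.0 - 8.135.255.255) -> 86.17.138.227
  8.128.120.0/21 (8.128.120.0 - 8.128.127.255) -> 86.17.138.24
  8.128.120.0/22 (8.128.120.0 - 8.128.123.255) -> 86.17.138.191
More-specific entries that do NOT match:
  8.128.112.128/26 (8.128.112.128 - 8.128.112.191) does not contain 8.128.120.137
  8.128.121.128/26 (8.128.121.128 - 8.128.121.191) does not contain 8.128.120.137
  8.128.56.0/23 (8.128.56.0 - 8.128.57.255) does not contain 8.128.120.137
Longest matching prefix is /22 -> next hop 86.17.138.191.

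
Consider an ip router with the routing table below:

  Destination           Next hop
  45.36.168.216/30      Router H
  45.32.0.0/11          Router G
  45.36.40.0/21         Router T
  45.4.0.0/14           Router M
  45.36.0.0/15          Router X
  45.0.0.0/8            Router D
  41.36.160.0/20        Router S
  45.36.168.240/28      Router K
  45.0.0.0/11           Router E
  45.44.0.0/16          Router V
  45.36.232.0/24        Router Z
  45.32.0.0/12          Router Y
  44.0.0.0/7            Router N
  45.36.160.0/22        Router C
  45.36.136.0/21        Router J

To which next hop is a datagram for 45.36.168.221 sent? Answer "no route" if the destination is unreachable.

Router X

Routes whose prefix contains 45.36.168.221:
  44.0.0.0/7 (44.0.0.0 - 45.255.255.255) -> Router N
  45.0.0.0/8 (45.0.0.0 - 45.255.255.255) -> Router D
  45.32.0.0/11 (45.32.0.0 - 45.63.255.255) -> Router G
  45.32.0.0/12 (45.32.0.0 - 45.47.255.255) -> Router Y
  45.36.0.0/15 (45.36.0.0 - 45.37.255.255) -> Router X
More-specific entries that do NOT match:
  45.36.168.216/30 (45.36.168.216 - 45.36.168.219) does not contain 45.36.168.221
  45.36.168.240/28 (45.36.168.240 - 45.36.168.255) does not contain 45.36.168.221
  45.36.232.0/24 (45.36.232.0 - 45.36.232.255) does not contain 45.36.168.221
  45.36.160.0/22 (45.36.160.0 - 45.36.163.255) does not contain 45.36.168.221
  45.36.40.0/21 (45.36.40.0 - 45.36.47.255) does not contain 45.36.168.221
  45.36.136.0/21 (45.36.136.0 - 45.36.143.255) does not contain 45.36.168.221
  41.36.160.0/20 (41.36.160.0 - 41.36.175.255) does not contain 45.36.168.221
  45.44.0.0/16 (45.44.0.0 - 45.44.255.255) does not contain 45.36.168.221
Longest matching prefix is /15 -> next hop Router X.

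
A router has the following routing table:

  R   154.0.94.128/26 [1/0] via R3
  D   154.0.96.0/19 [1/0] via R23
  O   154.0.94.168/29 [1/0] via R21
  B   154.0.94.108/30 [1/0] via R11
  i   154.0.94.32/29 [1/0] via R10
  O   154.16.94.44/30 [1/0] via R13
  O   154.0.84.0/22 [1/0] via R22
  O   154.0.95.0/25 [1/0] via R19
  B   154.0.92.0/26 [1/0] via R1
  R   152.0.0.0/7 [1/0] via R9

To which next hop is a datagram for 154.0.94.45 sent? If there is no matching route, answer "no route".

no route

No entry's prefix contains 154.0.94.45; there is no default route.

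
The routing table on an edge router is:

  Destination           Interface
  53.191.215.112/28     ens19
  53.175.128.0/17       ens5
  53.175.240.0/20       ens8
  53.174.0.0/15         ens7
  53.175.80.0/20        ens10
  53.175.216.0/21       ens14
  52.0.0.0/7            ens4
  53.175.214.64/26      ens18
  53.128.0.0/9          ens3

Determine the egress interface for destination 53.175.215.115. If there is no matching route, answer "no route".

ens5

Routes whose prefix contains 53.175.215.115:
  52.0.0.0/7 (52.0.0.0 - 53.255.255.255) -> ens4
  53.128.0.0/9 (53.128.0.0 - 53.255.255.255) -> ens3
  53.174.0.0/15 (53.174.0.0 - 53.175.255.255) -> ens7
  53.175.128.0/17 (53.175.128.0 - 53.175.255.255) -> ens5
More-specific entries that do NOT match:
  53.191.215.112/28 (53.191.215.112 - 53.191.215.127) does not contain 53.175.215.115
  53.175.214.64/26 (53.175.214.64 - 53.175.214.127) does not contain 53.175.215.115
  53.175.216.0/21 (53.175.216.0 - 53.175.223.255) does not contain 53.175.215.115
  53.175.240.0/20 (53.175.240.0 - 53.175.255.255) does not contain 53.175.215.115
  53.175.80.0/20 (53.175.80.0 - 53.175.95.255) does not contain 53.175.215.115
Longest matching prefix is /17 -> interface ens5.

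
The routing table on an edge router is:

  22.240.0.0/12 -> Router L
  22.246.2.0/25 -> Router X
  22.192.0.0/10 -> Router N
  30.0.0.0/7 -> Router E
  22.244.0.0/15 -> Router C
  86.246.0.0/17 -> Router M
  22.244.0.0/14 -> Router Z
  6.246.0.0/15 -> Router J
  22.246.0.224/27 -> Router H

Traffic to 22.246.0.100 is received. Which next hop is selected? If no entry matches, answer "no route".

Router Z

Routes whose prefix contains 22.246.0.100:
  22.192.0.0/10 (22.192.0.0 - 22.255.255.255) -> Router N
  22.240.0.0/12 (22.240.0.0 - 22.255.255.255) -> Router L
  22.244.0.0/14 (22.244.0.0 - 22.247.255.255) -> Router Z
More-specific entries that do NOT match:
  22.246.0.224/27 (22.246.0.224 - 22.246.0.255) does not contain 22.246.0.100
  22.246.2.0/25 (22.246.2.0 - 22.246.2.127) does not contain 22.246.0.100
  86.246.0.0/17 (86.246.0.0 - 86.246.127.255) does not contain 22.246.0.100
  22.244.0.0/15 (22.244.0.0 - 22.245.255.255) does not contain 22.246.0.100
  6.246.0.0/15 (6.246.0.0 - 6.247.255.255) does not contain 22.246.0.100
Longest matching prefix is /14 -> next hop Router Z.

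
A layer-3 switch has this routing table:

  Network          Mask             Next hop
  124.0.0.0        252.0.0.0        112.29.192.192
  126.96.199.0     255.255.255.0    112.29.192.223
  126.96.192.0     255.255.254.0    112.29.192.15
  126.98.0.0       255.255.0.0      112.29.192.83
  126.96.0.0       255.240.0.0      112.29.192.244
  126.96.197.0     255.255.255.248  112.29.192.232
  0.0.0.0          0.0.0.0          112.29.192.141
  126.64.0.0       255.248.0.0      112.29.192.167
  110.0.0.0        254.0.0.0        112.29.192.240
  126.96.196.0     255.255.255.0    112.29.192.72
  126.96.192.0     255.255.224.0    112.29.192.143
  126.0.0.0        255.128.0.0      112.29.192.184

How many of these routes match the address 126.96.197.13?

5

Prefixes containing 126.96.197.13:
  0.0.0.0/0 (default, matches everything)
  124.0.0.0/6 (124.0.0.0 - 127.255.255.255)
  126.0.0.0/9 (126.0.0.0 - 126.127.255.255)
  126.96.0.0/12 (126.96.0.0 - 126.111.255.255)
  126.96.192.0/19 (126.96.192.0 - 126.96.223.255)
Total matching entries: 5.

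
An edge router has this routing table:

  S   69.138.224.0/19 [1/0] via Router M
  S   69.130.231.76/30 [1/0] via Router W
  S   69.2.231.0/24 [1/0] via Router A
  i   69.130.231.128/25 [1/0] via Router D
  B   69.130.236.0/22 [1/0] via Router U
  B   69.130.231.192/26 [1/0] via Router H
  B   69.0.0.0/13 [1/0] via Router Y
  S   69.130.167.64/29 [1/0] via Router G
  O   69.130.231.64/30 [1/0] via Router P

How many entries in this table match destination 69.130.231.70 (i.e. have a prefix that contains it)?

0

No listed prefix contains 69.130.231.70.
Total matching entries: 0.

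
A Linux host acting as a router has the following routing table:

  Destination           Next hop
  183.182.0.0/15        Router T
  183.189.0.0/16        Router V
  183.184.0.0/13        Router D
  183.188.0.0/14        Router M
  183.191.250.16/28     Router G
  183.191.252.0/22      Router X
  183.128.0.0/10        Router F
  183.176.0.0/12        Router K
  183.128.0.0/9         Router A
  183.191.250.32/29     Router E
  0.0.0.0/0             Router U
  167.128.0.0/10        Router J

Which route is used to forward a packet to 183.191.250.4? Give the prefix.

Entries matching 183.191.250.4:
  0.0.0.0/0 (default, matches everything)
  183.128.0.0/9 (183.128.0.0 - 183.255.255.255)
  183.128.0.0/10 (183.128.0.0 - 183.191.255.255)
  183.176.0.0/12 (183.176.0.0 - 183.191.255.255)
  183.184.0.0/13 (183.184.0.0 - 183.191.255.255)
  183.188.0.0/14 (183.188.0.0 - 183.191.255.255)
Most specific is 183.188.0.0/14.

183.188.0.0/14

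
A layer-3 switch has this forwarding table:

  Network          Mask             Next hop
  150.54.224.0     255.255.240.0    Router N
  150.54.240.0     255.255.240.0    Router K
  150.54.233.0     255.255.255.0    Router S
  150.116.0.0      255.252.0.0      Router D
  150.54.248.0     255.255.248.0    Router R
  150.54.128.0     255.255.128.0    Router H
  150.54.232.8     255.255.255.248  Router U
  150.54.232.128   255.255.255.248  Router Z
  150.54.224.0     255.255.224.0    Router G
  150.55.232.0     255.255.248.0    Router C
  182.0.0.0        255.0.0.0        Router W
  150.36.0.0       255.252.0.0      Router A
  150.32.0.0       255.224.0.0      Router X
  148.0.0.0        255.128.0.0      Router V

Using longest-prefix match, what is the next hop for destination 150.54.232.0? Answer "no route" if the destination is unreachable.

Routes whose prefix contains 150.54.232.0:
  150.32.0.0/11 (150.32.0.0 - 150.63.255.255) -> Router X
  150.54.128.0/17 (150.54.128.0 - 150.54.255.255) -> Router H
  150.54.224.0/19 (150.54.224.0 - 150.54.255.255) -> Router G
  150.54.224.0/20 (150.54.224.0 - 150.54.239.255) -> Router N
More-specific entries that do NOT match:
  150.54.232.8/29 (150.54.232.8 - 150.54.232.15) does not contain 150.54.232.0
  150.54.232.128/29 (150.54.232.128 - 150.54.232.135) does not contain 150.54.232.0
  150.54.233.0/24 (150.54.233.0 - 150.54.233.255) does not contain 150.54.232.0
  150.54.248.0/21 (150.54.248.0 - 150.54.255.255) does not contain 150.54.232.0
  150.55.232.0/21 (150.55.232.0 - 150.55.239.255) does not contain 150.54.232.0
Longest matching prefix is /20 -> next hop Router N.

Router N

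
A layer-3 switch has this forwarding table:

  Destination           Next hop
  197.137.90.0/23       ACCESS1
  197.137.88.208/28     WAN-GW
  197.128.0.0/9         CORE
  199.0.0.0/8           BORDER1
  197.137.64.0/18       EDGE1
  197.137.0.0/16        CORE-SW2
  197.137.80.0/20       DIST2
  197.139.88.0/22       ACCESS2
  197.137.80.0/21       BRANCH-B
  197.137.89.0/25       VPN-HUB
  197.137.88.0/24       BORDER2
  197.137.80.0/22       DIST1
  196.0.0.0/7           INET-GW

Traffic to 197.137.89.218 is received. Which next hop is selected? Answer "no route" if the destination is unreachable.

DIST2

Routes whose prefix contains 197.137.89.218:
  196.0.0.0/7 (196.0.0.0 - 197.255.255.255) -> INET-GW
  197.128.0.0/9 (197.128.0.0 - 197.255.255.255) -> CORE
  197.137.0.0/16 (197.137.0.0 - 197.137.255.255) -> CORE-SW2
  197.137.64.0/18 (197.137.64.0 - 197.137.127.255) -> EDGE1
  197.137.80.0/20 (197.137.80.0 - 197.137.95.255) -> DIST2
More-specific entries that do NOT match:
  197.137.88.208/28 (197.137.88.208 - 197.137.88.223) does not contain 197.137.89.218
  197.137.89.0/25 (197.137.89.0 - 197.137.89.127) does not contain 197.137.89.218
  197.137.88.0/24 (197.137.88.0 - 197.137.88.255) does not contain 197.137.89.218
  197.137.90.0/23 (197.137.90.0 - 197.137.91.255) does not contain 197.137.89.218
  197.139.88.0/22 (197.139.88.0 - 197.139.91.255) does not contain 197.137.89.218
  197.137.80.0/22 (197.137.80.0 - 197.137.83.255) does not contain 197.137.89.218
  197.137.80.0/21 (197.137.80.0 - 197.137.87.255) does not contain 197.137.89.218
Longest matching prefix is /20 -> next hop DIST2.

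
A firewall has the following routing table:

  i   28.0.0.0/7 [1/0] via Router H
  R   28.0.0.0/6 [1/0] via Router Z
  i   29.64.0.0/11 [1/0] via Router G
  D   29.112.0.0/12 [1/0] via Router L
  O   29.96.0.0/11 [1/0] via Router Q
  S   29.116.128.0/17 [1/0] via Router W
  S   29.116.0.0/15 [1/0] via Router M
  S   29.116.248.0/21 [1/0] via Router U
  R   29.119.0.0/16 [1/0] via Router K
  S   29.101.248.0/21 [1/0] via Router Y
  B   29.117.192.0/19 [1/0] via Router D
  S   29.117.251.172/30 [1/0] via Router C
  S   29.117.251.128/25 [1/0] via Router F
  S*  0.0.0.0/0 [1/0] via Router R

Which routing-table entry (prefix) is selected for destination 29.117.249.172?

29.116.0.0/15

Entries matching 29.117.249.172:
  0.0.0.0/0 (default, matches everything)
  28.0.0.0/6 (28.0.0.0 - 31.255.255.255)
  28.0.0.0/7 (28.0.0.0 - 29.255.255.255)
  29.96.0.0/11 (29.96.0.0 - 29.127.255.255)
  29.112.0.0/12 (29.112.0.0 - 29.127.255.255)
  29.116.0.0/15 (29.116.0.0 - 29.117.255.255)
Most specific is 29.116.0.0/15.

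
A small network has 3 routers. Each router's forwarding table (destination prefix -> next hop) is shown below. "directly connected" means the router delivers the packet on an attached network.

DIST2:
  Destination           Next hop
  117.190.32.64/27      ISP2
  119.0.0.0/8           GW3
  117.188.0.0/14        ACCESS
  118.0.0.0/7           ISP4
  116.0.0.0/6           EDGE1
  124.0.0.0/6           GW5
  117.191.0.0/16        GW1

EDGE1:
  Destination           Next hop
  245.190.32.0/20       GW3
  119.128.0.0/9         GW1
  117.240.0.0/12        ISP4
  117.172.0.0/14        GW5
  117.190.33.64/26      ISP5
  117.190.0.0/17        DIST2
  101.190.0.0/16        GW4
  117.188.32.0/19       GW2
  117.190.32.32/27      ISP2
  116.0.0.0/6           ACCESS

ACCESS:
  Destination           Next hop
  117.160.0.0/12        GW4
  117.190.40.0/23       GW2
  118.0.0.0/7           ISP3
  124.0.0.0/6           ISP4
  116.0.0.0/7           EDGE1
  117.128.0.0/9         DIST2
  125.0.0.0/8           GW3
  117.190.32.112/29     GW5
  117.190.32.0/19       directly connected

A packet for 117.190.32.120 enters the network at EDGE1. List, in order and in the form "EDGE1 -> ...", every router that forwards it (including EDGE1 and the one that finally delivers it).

EDGE1 -> DIST2 -> ACCESS

At EDGE1: longest match for 117.190.32.120 is 117.190.0.0/17 -> DIST2
At DIST2: longest match for 117.190.32.120 is 117.188.0.0/14 -> ACCESS
At ACCESS: longest match for 117.190.32.120 is 117.190.32.0/19 -> directly connected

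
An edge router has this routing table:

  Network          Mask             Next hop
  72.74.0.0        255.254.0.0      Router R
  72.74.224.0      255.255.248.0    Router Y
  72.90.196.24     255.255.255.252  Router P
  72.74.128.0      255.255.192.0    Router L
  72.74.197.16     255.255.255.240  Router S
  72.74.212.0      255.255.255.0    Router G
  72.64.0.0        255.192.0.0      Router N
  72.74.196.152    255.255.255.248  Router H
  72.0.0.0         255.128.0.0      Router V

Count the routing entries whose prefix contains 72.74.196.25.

Prefixes containing 72.74.196.25:
  72.0.0.0/9 (72.0.0.0 - 72.127.255.255)
  72.64.0.0/10 (72.64.0.0 - 72.127.255.255)
  72.74.0.0/15 (72.74.0.0 - 72.75.255.255)
Total matching entries: 3.

3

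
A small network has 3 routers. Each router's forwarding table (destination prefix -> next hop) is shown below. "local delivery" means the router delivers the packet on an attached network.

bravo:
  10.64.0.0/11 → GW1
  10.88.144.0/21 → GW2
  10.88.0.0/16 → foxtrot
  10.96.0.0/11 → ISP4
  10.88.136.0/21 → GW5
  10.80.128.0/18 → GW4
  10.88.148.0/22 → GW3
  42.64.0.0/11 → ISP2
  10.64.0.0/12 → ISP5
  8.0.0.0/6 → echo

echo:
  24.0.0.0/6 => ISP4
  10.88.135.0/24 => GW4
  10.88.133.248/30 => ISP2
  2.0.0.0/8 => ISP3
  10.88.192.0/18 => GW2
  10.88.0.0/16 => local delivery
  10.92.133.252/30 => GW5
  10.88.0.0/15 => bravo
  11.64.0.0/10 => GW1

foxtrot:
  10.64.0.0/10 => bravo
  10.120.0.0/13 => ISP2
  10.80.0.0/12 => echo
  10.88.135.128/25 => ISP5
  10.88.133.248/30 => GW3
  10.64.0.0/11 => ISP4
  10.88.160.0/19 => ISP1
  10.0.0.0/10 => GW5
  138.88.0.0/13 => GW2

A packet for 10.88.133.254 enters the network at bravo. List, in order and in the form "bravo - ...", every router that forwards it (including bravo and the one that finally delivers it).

At bravo: longest match for 10.88.133.254 is 10.88.0.0/16 -> foxtrot
At foxtrot: longest match for 10.88.133.254 is 10.80.0.0/12 -> echo
At echo: longest match for 10.88.133.254 is 10.88.0.0/16 -> local delivery

bravo - foxtrot - echo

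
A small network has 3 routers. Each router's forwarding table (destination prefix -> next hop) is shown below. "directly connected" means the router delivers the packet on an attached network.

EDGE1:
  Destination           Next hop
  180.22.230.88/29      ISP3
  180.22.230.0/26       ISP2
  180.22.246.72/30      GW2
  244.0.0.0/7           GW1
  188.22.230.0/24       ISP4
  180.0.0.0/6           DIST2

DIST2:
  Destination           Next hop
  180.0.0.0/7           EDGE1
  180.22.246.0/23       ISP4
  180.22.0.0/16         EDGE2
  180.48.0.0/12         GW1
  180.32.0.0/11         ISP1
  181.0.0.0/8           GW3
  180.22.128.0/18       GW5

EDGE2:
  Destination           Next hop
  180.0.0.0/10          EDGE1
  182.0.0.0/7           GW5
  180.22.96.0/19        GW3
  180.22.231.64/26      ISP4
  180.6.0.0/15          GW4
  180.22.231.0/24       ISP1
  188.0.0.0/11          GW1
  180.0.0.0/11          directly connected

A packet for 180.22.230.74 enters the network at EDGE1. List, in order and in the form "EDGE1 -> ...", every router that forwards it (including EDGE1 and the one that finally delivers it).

At EDGE1: longest match for 180.22.230.74 is 180.0.0.0/6 -> DIST2
At DIST2: longest match for 180.22.230.74 is 180.22.0.0/16 -> EDGE2
At EDGE2: longest match for 180.22.230.74 is 180.0.0.0/11 -> directly connected

EDGE1 -> DIST2 -> EDGE2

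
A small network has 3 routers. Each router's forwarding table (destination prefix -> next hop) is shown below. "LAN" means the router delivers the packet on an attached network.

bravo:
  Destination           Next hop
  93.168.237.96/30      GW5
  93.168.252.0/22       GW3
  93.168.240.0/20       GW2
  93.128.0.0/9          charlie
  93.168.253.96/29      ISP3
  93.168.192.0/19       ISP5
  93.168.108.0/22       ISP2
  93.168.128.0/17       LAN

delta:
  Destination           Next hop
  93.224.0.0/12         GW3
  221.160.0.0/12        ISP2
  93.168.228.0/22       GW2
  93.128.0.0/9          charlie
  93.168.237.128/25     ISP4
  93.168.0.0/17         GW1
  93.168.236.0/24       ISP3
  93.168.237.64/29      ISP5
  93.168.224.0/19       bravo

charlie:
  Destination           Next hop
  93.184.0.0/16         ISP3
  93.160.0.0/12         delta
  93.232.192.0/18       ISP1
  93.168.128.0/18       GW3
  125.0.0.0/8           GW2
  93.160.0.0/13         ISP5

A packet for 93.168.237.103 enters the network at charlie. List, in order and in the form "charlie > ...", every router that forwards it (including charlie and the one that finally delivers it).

At charlie: longest match for 93.168.237.103 is 93.160.0.0/12 -> delta
At delta: longest match for 93.168.237.103 is 93.168.224.0/19 -> bravo
At bravo: longest match for 93.168.237.103 is 93.168.128.0/17 -> LAN

charlie > delta > bravo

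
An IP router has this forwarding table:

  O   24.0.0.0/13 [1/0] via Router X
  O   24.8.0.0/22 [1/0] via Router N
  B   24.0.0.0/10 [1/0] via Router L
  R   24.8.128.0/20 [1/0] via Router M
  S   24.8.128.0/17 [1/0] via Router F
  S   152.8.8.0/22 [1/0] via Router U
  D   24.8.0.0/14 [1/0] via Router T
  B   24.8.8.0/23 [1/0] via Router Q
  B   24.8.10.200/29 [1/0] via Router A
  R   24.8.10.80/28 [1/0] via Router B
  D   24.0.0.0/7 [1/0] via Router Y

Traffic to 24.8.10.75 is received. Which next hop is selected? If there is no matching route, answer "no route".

Router T

Routes whose prefix contains 24.8.10.75:
  24.0.0.0/7 (24.0.0.0 - 25.255.255.255) -> Router Y
  24.0.0.0/10 (24.0.0.0 - 24.63.255.255) -> Router L
  24.8.0.0/14 (24.8.0.0 - 24.11.255.255) -> Router T
More-specific entries that do NOT match:
  24.8.10.200/29 (24.8.10.200 - 24.8.10.207) does not contain 24.8.10.75
  24.8.10.80/28 (24.8.10.80 - 24.8.10.95) does not contain 24.8.10.75
  24.8.8.0/23 (24.8.8.0 - 24.8.9.255) does not contain 24.8.10.75
  24.8.0.0/22 (24.8.0.0 - 24.8.3.255) does not contain 24.8.10.75
  152.8.8.0/22 (152.8.8.0 - 152.8.11.255) does not contain 24.8.10.75
  24.8.128.0/20 (24.8.128.0 - 24.8.143.255) does not contain 24.8.10.75
  24.8.128.0/17 (24.8.128.0 - 24.8.255.255) does not contain 24.8.10.75
Longest matching prefix is /14 -> next hop Router T.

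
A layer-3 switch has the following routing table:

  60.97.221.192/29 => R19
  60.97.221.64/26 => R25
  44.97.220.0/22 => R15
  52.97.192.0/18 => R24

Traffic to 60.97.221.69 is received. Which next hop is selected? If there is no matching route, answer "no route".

R25

Routes whose prefix contains 60.97.221.69:
  60.97.221.64/26 (60.97.221.64 - 60.97.221.127) -> R25
More-specific entries that do NOT match:
  60.97.221.192/29 (60.97.221.192 - 60.97.221.199) does not contain 60.97.221.69
Longest matching prefix is /26 -> next hop R25.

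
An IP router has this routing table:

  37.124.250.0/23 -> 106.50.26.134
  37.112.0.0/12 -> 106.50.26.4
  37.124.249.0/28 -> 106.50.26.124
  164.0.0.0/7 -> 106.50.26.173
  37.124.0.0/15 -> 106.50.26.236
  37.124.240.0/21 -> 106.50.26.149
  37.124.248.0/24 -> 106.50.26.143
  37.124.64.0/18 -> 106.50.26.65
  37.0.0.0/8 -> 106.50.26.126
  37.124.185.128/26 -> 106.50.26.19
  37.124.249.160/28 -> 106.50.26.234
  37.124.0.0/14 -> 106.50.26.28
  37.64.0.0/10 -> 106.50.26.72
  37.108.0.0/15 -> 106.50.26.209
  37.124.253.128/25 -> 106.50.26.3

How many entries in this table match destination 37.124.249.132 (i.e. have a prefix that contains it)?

5

Prefixes containing 37.124.249.132:
  37.0.0.0/8 (37.0.0.0 - 37.255.255.255)
  37.64.0.0/10 (37.64.0.0 - 37.127.255.255)
  37.112.0.0/12 (37.112.0.0 - 37.127.255.255)
  37.124.0.0/14 (37.124.0.0 - 37.127.255.255)
  37.124.0.0/15 (37.124.0.0 - 37.125.255.255)
Total matching entries: 5.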